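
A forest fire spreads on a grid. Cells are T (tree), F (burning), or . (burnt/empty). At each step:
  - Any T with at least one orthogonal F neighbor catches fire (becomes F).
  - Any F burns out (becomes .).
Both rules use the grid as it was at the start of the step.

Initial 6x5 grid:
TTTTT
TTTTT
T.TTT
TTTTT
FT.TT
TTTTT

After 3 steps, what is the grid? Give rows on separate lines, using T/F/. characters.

Step 1: 3 trees catch fire, 1 burn out
  TTTTT
  TTTTT
  T.TTT
  FTTTT
  .F.TT
  FTTTT
Step 2: 3 trees catch fire, 3 burn out
  TTTTT
  TTTTT
  F.TTT
  .FTTT
  ...TT
  .FTTT
Step 3: 3 trees catch fire, 3 burn out
  TTTTT
  FTTTT
  ..TTT
  ..FTT
  ...TT
  ..FTT

TTTTT
FTTTT
..TTT
..FTT
...TT
..FTT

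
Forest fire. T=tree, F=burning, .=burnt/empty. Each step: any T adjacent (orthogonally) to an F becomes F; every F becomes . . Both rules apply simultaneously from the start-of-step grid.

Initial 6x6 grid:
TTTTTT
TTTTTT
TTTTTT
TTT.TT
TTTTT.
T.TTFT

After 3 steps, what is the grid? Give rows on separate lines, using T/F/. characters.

Step 1: 3 trees catch fire, 1 burn out
  TTTTTT
  TTTTTT
  TTTTTT
  TTT.TT
  TTTTF.
  T.TF.F
Step 2: 3 trees catch fire, 3 burn out
  TTTTTT
  TTTTTT
  TTTTTT
  TTT.FT
  TTTF..
  T.F...
Step 3: 3 trees catch fire, 3 burn out
  TTTTTT
  TTTTTT
  TTTTFT
  TTT..F
  TTF...
  T.....

TTTTTT
TTTTTT
TTTTFT
TTT..F
TTF...
T.....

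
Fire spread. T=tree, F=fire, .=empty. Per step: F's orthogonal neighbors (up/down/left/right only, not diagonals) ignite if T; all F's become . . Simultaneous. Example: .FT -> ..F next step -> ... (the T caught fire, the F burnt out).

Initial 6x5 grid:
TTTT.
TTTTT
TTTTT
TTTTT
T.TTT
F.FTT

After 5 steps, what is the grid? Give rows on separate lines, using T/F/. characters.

Step 1: 3 trees catch fire, 2 burn out
  TTTT.
  TTTTT
  TTTTT
  TTTTT
  F.FTT
  ...FT
Step 2: 4 trees catch fire, 3 burn out
  TTTT.
  TTTTT
  TTTTT
  FTFTT
  ...FT
  ....F
Step 3: 5 trees catch fire, 4 burn out
  TTTT.
  TTTTT
  FTFTT
  .F.FT
  ....F
  .....
Step 4: 5 trees catch fire, 5 burn out
  TTTT.
  FTFTT
  .F.FT
  ....F
  .....
  .....
Step 5: 5 trees catch fire, 5 burn out
  FTFT.
  .F.FT
  ....F
  .....
  .....
  .....

FTFT.
.F.FT
....F
.....
.....
.....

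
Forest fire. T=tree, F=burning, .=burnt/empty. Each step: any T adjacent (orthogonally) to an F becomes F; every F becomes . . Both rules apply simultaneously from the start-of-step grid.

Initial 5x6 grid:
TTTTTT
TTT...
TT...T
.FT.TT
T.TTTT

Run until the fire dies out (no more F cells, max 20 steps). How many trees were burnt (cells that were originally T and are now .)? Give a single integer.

Step 1: +2 fires, +1 burnt (F count now 2)
Step 2: +3 fires, +2 burnt (F count now 3)
Step 3: +4 fires, +3 burnt (F count now 4)
Step 4: +3 fires, +4 burnt (F count now 3)
Step 5: +3 fires, +3 burnt (F count now 3)
Step 6: +2 fires, +3 burnt (F count now 2)
Step 7: +2 fires, +2 burnt (F count now 2)
Step 8: +0 fires, +2 burnt (F count now 0)
Fire out after step 8
Initially T: 20, now '.': 29
Total burnt (originally-T cells now '.'): 19

Answer: 19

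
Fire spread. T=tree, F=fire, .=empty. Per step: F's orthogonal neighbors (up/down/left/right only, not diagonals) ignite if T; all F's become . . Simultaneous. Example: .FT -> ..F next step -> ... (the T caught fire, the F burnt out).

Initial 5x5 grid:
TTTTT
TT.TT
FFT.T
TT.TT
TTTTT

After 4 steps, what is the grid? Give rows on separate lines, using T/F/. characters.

Step 1: 5 trees catch fire, 2 burn out
  TTTTT
  FF.TT
  ..F.T
  FF.TT
  TTTTT
Step 2: 4 trees catch fire, 5 burn out
  FFTTT
  ...TT
  ....T
  ...TT
  FFTTT
Step 3: 2 trees catch fire, 4 burn out
  ..FTT
  ...TT
  ....T
  ...TT
  ..FTT
Step 4: 2 trees catch fire, 2 burn out
  ...FT
  ...TT
  ....T
  ...TT
  ...FT

...FT
...TT
....T
...TT
...FT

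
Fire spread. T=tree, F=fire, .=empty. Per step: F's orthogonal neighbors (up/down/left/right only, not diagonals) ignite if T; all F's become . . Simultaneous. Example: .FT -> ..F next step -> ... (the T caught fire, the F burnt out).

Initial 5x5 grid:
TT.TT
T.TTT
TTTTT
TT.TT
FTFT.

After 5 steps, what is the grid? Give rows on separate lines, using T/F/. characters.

Step 1: 3 trees catch fire, 2 burn out
  TT.TT
  T.TTT
  TTTTT
  FT.TT
  .F.F.
Step 2: 3 trees catch fire, 3 burn out
  TT.TT
  T.TTT
  FTTTT
  .F.FT
  .....
Step 3: 4 trees catch fire, 3 burn out
  TT.TT
  F.TTT
  .FTFT
  ....F
  .....
Step 4: 4 trees catch fire, 4 burn out
  FT.TT
  ..TFT
  ..F.F
  .....
  .....
Step 5: 4 trees catch fire, 4 burn out
  .F.FT
  ..F.F
  .....
  .....
  .....

.F.FT
..F.F
.....
.....
.....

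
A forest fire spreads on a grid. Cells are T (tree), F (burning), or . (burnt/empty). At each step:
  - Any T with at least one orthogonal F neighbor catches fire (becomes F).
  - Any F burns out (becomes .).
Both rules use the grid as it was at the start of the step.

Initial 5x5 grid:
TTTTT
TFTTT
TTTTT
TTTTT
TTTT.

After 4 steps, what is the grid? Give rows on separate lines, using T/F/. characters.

Step 1: 4 trees catch fire, 1 burn out
  TFTTT
  F.FTT
  TFTTT
  TTTTT
  TTTT.
Step 2: 6 trees catch fire, 4 burn out
  F.FTT
  ...FT
  F.FTT
  TFTTT
  TTTT.
Step 3: 6 trees catch fire, 6 burn out
  ...FT
  ....F
  ...FT
  F.FTT
  TFTT.
Step 4: 5 trees catch fire, 6 burn out
  ....F
  .....
  ....F
  ...FT
  F.FT.

....F
.....
....F
...FT
F.FT.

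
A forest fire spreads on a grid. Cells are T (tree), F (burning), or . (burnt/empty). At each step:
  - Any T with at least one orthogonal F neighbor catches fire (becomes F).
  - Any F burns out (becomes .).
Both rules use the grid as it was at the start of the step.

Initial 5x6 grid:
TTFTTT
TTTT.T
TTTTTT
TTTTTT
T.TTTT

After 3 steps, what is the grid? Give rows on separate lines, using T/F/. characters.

Step 1: 3 trees catch fire, 1 burn out
  TF.FTT
  TTFT.T
  TTTTTT
  TTTTTT
  T.TTTT
Step 2: 5 trees catch fire, 3 burn out
  F...FT
  TF.F.T
  TTFTTT
  TTTTTT
  T.TTTT
Step 3: 5 trees catch fire, 5 burn out
  .....F
  F....T
  TF.FTT
  TTFTTT
  T.TTTT

.....F
F....T
TF.FTT
TTFTTT
T.TTTT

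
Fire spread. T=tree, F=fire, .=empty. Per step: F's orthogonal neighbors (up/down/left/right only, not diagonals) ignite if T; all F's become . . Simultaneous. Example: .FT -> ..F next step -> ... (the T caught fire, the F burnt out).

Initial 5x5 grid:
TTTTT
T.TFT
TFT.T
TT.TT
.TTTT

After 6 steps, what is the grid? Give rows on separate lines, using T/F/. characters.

Step 1: 6 trees catch fire, 2 burn out
  TTTFT
  T.F.F
  F.F.T
  TF.TT
  .TTTT
Step 2: 6 trees catch fire, 6 burn out
  TTF.F
  F....
  ....F
  F..TT
  .FTTT
Step 3: 4 trees catch fire, 6 burn out
  FF...
  .....
  .....
  ...TF
  ..FTT
Step 4: 3 trees catch fire, 4 burn out
  .....
  .....
  .....
  ...F.
  ...FF
Step 5: 0 trees catch fire, 3 burn out
  .....
  .....
  .....
  .....
  .....
Step 6: 0 trees catch fire, 0 burn out
  .....
  .....
  .....
  .....
  .....

.....
.....
.....
.....
.....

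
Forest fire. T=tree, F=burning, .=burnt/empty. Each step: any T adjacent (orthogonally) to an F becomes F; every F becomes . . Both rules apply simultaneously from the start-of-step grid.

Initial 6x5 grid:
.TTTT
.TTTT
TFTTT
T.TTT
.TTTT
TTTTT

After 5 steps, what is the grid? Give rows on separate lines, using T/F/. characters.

Step 1: 3 trees catch fire, 1 burn out
  .TTTT
  .FTTT
  F.FTT
  T.TTT
  .TTTT
  TTTTT
Step 2: 5 trees catch fire, 3 burn out
  .FTTT
  ..FTT
  ...FT
  F.FTT
  .TTTT
  TTTTT
Step 3: 5 trees catch fire, 5 burn out
  ..FTT
  ...FT
  ....F
  ...FT
  .TFTT
  TTTTT
Step 4: 6 trees catch fire, 5 burn out
  ...FT
  ....F
  .....
  ....F
  .F.FT
  TTFTT
Step 5: 4 trees catch fire, 6 burn out
  ....F
  .....
  .....
  .....
  ....F
  TF.FT

....F
.....
.....
.....
....F
TF.FT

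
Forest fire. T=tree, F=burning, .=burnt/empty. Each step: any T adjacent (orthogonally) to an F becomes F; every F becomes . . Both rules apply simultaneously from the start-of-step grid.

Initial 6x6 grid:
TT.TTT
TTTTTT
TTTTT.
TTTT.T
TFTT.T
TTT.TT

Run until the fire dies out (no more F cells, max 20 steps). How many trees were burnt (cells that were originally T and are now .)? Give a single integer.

Answer: 26

Derivation:
Step 1: +4 fires, +1 burnt (F count now 4)
Step 2: +6 fires, +4 burnt (F count now 6)
Step 3: +4 fires, +6 burnt (F count now 4)
Step 4: +4 fires, +4 burnt (F count now 4)
Step 5: +3 fires, +4 burnt (F count now 3)
Step 6: +2 fires, +3 burnt (F count now 2)
Step 7: +2 fires, +2 burnt (F count now 2)
Step 8: +1 fires, +2 burnt (F count now 1)
Step 9: +0 fires, +1 burnt (F count now 0)
Fire out after step 9
Initially T: 30, now '.': 32
Total burnt (originally-T cells now '.'): 26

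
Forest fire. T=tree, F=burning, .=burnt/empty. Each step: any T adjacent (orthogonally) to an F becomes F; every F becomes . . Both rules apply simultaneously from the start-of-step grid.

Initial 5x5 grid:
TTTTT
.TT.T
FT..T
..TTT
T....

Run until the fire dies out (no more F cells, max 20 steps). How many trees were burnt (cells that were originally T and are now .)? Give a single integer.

Step 1: +1 fires, +1 burnt (F count now 1)
Step 2: +1 fires, +1 burnt (F count now 1)
Step 3: +2 fires, +1 burnt (F count now 2)
Step 4: +2 fires, +2 burnt (F count now 2)
Step 5: +1 fires, +2 burnt (F count now 1)
Step 6: +1 fires, +1 burnt (F count now 1)
Step 7: +1 fires, +1 burnt (F count now 1)
Step 8: +1 fires, +1 burnt (F count now 1)
Step 9: +1 fires, +1 burnt (F count now 1)
Step 10: +1 fires, +1 burnt (F count now 1)
Step 11: +1 fires, +1 burnt (F count now 1)
Step 12: +0 fires, +1 burnt (F count now 0)
Fire out after step 12
Initially T: 14, now '.': 24
Total burnt (originally-T cells now '.'): 13

Answer: 13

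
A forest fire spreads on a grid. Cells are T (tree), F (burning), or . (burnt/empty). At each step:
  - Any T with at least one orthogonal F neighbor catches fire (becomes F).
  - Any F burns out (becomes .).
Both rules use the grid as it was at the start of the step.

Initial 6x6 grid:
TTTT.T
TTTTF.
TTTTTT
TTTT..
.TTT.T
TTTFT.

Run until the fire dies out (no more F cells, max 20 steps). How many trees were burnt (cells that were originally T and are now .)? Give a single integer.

Answer: 25

Derivation:
Step 1: +5 fires, +2 burnt (F count now 5)
Step 2: +7 fires, +5 burnt (F count now 7)
Step 3: +6 fires, +7 burnt (F count now 6)
Step 4: +4 fires, +6 burnt (F count now 4)
Step 5: +3 fires, +4 burnt (F count now 3)
Step 6: +0 fires, +3 burnt (F count now 0)
Fire out after step 6
Initially T: 27, now '.': 34
Total burnt (originally-T cells now '.'): 25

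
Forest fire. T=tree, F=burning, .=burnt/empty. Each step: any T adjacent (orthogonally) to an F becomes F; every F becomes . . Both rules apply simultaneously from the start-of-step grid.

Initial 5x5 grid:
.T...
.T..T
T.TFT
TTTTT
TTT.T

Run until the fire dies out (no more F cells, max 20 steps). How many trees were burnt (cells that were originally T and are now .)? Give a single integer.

Answer: 13

Derivation:
Step 1: +3 fires, +1 burnt (F count now 3)
Step 2: +3 fires, +3 burnt (F count now 3)
Step 3: +3 fires, +3 burnt (F count now 3)
Step 4: +2 fires, +3 burnt (F count now 2)
Step 5: +2 fires, +2 burnt (F count now 2)
Step 6: +0 fires, +2 burnt (F count now 0)
Fire out after step 6
Initially T: 15, now '.': 23
Total burnt (originally-T cells now '.'): 13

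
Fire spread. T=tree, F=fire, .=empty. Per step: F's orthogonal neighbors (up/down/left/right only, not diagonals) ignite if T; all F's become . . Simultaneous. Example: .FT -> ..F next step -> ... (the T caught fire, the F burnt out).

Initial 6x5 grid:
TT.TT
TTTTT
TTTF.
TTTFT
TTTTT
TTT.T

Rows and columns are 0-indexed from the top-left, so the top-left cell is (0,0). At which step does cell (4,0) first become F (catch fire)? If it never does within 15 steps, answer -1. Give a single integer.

Step 1: cell (4,0)='T' (+5 fires, +2 burnt)
Step 2: cell (4,0)='T' (+7 fires, +5 burnt)
Step 3: cell (4,0)='T' (+7 fires, +7 burnt)
Step 4: cell (4,0)='F' (+4 fires, +7 burnt)
  -> target ignites at step 4
Step 5: cell (4,0)='.' (+2 fires, +4 burnt)
Step 6: cell (4,0)='.' (+0 fires, +2 burnt)
  fire out at step 6

4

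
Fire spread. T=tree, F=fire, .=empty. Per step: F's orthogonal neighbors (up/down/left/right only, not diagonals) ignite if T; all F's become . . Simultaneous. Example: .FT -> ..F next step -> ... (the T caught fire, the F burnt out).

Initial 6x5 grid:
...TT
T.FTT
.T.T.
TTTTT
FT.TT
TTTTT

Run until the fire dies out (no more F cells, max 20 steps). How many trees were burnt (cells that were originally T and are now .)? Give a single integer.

Answer: 19

Derivation:
Step 1: +4 fires, +2 burnt (F count now 4)
Step 2: +5 fires, +4 burnt (F count now 5)
Step 3: +5 fires, +5 burnt (F count now 5)
Step 4: +3 fires, +5 burnt (F count now 3)
Step 5: +2 fires, +3 burnt (F count now 2)
Step 6: +0 fires, +2 burnt (F count now 0)
Fire out after step 6
Initially T: 20, now '.': 29
Total burnt (originally-T cells now '.'): 19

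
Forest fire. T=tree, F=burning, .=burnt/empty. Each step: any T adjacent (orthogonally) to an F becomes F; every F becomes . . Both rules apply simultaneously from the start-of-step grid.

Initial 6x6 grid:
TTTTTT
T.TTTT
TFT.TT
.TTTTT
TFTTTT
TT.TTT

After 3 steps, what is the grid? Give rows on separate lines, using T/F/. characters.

Step 1: 6 trees catch fire, 2 burn out
  TTTTTT
  T.TTTT
  F.F.TT
  .FTTTT
  F.FTTT
  TF.TTT
Step 2: 5 trees catch fire, 6 burn out
  TTTTTT
  F.FTTT
  ....TT
  ..FTTT
  ...FTT
  F..TTT
Step 3: 6 trees catch fire, 5 burn out
  FTFTTT
  ...FTT
  ....TT
  ...FTT
  ....FT
  ...FTT

FTFTTT
...FTT
....TT
...FTT
....FT
...FTT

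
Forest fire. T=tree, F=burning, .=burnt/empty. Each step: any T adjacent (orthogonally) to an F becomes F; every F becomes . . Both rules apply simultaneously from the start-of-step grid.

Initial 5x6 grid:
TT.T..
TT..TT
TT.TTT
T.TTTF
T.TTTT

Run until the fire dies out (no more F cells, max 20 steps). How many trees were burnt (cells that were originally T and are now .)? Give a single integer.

Answer: 12

Derivation:
Step 1: +3 fires, +1 burnt (F count now 3)
Step 2: +4 fires, +3 burnt (F count now 4)
Step 3: +4 fires, +4 burnt (F count now 4)
Step 4: +1 fires, +4 burnt (F count now 1)
Step 5: +0 fires, +1 burnt (F count now 0)
Fire out after step 5
Initially T: 21, now '.': 21
Total burnt (originally-T cells now '.'): 12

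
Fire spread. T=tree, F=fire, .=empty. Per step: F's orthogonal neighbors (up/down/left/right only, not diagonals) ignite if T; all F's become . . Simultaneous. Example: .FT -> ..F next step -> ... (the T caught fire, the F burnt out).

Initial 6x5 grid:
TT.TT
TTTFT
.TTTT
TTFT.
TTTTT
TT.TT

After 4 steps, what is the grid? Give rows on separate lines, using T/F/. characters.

Step 1: 8 trees catch fire, 2 burn out
  TT.FT
  TTF.F
  .TFFT
  TF.F.
  TTFTT
  TT.TT
Step 2: 7 trees catch fire, 8 burn out
  TT..F
  TF...
  .F..F
  F....
  TF.FT
  TT.TT
Step 3: 6 trees catch fire, 7 burn out
  TF...
  F....
  .....
  .....
  F...F
  TF.FT
Step 4: 3 trees catch fire, 6 burn out
  F....
  .....
  .....
  .....
  .....
  F...F

F....
.....
.....
.....
.....
F...F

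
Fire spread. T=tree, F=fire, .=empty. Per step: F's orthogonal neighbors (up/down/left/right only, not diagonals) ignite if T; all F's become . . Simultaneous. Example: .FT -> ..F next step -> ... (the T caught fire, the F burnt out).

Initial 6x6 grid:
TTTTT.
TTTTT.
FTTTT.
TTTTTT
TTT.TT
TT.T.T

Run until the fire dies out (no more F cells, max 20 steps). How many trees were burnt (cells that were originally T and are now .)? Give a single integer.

Step 1: +3 fires, +1 burnt (F count now 3)
Step 2: +5 fires, +3 burnt (F count now 5)
Step 3: +6 fires, +5 burnt (F count now 6)
Step 4: +6 fires, +6 burnt (F count now 6)
Step 5: +3 fires, +6 burnt (F count now 3)
Step 6: +3 fires, +3 burnt (F count now 3)
Step 7: +1 fires, +3 burnt (F count now 1)
Step 8: +1 fires, +1 burnt (F count now 1)
Step 9: +0 fires, +1 burnt (F count now 0)
Fire out after step 9
Initially T: 29, now '.': 35
Total burnt (originally-T cells now '.'): 28

Answer: 28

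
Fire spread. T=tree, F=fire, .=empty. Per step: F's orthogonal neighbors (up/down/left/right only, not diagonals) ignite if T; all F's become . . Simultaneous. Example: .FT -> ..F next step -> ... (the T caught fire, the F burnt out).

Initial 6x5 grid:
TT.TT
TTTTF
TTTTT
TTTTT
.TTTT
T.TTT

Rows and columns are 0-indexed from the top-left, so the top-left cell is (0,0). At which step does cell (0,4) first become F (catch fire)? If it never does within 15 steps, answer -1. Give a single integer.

Step 1: cell (0,4)='F' (+3 fires, +1 burnt)
  -> target ignites at step 1
Step 2: cell (0,4)='.' (+4 fires, +3 burnt)
Step 3: cell (0,4)='.' (+4 fires, +4 burnt)
Step 4: cell (0,4)='.' (+6 fires, +4 burnt)
Step 5: cell (0,4)='.' (+5 fires, +6 burnt)
Step 6: cell (0,4)='.' (+3 fires, +5 burnt)
Step 7: cell (0,4)='.' (+0 fires, +3 burnt)
  fire out at step 7

1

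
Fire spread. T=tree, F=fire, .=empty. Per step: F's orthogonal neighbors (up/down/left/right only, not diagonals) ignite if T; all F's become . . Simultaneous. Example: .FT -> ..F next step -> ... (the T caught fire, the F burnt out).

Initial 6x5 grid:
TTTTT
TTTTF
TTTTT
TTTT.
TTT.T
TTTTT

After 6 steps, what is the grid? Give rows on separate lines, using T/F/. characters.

Step 1: 3 trees catch fire, 1 burn out
  TTTTF
  TTTF.
  TTTTF
  TTTT.
  TTT.T
  TTTTT
Step 2: 3 trees catch fire, 3 burn out
  TTTF.
  TTF..
  TTTF.
  TTTT.
  TTT.T
  TTTTT
Step 3: 4 trees catch fire, 3 burn out
  TTF..
  TF...
  TTF..
  TTTF.
  TTT.T
  TTTTT
Step 4: 4 trees catch fire, 4 burn out
  TF...
  F....
  TF...
  TTF..
  TTT.T
  TTTTT
Step 5: 4 trees catch fire, 4 burn out
  F....
  .....
  F....
  TF...
  TTF.T
  TTTTT
Step 6: 3 trees catch fire, 4 burn out
  .....
  .....
  .....
  F....
  TF..T
  TTFTT

.....
.....
.....
F....
TF..T
TTFTT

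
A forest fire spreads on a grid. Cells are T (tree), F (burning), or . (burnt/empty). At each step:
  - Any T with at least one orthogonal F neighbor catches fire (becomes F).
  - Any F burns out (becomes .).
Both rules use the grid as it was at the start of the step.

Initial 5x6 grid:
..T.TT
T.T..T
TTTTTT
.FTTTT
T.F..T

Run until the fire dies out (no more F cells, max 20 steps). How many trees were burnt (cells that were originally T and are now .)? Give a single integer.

Answer: 17

Derivation:
Step 1: +2 fires, +2 burnt (F count now 2)
Step 2: +3 fires, +2 burnt (F count now 3)
Step 3: +4 fires, +3 burnt (F count now 4)
Step 4: +3 fires, +4 burnt (F count now 3)
Step 5: +2 fires, +3 burnt (F count now 2)
Step 6: +1 fires, +2 burnt (F count now 1)
Step 7: +1 fires, +1 burnt (F count now 1)
Step 8: +1 fires, +1 burnt (F count now 1)
Step 9: +0 fires, +1 burnt (F count now 0)
Fire out after step 9
Initially T: 18, now '.': 29
Total burnt (originally-T cells now '.'): 17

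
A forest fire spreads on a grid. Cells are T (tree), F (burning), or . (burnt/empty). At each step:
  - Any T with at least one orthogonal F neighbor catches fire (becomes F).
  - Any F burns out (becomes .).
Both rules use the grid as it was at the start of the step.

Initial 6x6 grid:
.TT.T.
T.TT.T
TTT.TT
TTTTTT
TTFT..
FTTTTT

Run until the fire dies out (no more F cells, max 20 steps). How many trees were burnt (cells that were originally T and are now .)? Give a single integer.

Answer: 25

Derivation:
Step 1: +6 fires, +2 burnt (F count now 6)
Step 2: +5 fires, +6 burnt (F count now 5)
Step 3: +5 fires, +5 burnt (F count now 5)
Step 4: +6 fires, +5 burnt (F count now 6)
Step 5: +2 fires, +6 burnt (F count now 2)
Step 6: +1 fires, +2 burnt (F count now 1)
Step 7: +0 fires, +1 burnt (F count now 0)
Fire out after step 7
Initially T: 26, now '.': 35
Total burnt (originally-T cells now '.'): 25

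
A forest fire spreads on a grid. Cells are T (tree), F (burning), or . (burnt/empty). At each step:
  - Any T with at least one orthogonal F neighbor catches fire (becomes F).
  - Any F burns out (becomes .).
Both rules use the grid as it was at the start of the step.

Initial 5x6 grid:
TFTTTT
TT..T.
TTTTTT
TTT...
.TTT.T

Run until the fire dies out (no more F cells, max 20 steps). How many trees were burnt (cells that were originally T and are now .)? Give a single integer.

Step 1: +3 fires, +1 burnt (F count now 3)
Step 2: +3 fires, +3 burnt (F count now 3)
Step 3: +4 fires, +3 burnt (F count now 4)
Step 4: +6 fires, +4 burnt (F count now 6)
Step 5: +2 fires, +6 burnt (F count now 2)
Step 6: +2 fires, +2 burnt (F count now 2)
Step 7: +0 fires, +2 burnt (F count now 0)
Fire out after step 7
Initially T: 21, now '.': 29
Total burnt (originally-T cells now '.'): 20

Answer: 20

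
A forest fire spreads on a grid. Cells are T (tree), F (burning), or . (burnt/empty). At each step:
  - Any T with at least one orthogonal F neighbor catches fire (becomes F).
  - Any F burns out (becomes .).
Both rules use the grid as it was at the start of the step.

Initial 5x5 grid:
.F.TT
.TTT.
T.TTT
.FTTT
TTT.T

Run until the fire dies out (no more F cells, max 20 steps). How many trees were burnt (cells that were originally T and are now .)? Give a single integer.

Step 1: +3 fires, +2 burnt (F count now 3)
Step 2: +5 fires, +3 burnt (F count now 5)
Step 3: +3 fires, +5 burnt (F count now 3)
Step 4: +3 fires, +3 burnt (F count now 3)
Step 5: +1 fires, +3 burnt (F count now 1)
Step 6: +0 fires, +1 burnt (F count now 0)
Fire out after step 6
Initially T: 16, now '.': 24
Total burnt (originally-T cells now '.'): 15

Answer: 15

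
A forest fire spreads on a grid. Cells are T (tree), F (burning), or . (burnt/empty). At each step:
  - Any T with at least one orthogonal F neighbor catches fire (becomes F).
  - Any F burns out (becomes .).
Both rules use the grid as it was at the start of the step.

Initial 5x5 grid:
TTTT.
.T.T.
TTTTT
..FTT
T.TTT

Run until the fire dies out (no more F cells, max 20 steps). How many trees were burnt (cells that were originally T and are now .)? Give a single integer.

Step 1: +3 fires, +1 burnt (F count now 3)
Step 2: +4 fires, +3 burnt (F count now 4)
Step 3: +5 fires, +4 burnt (F count now 5)
Step 4: +2 fires, +5 burnt (F count now 2)
Step 5: +2 fires, +2 burnt (F count now 2)
Step 6: +0 fires, +2 burnt (F count now 0)
Fire out after step 6
Initially T: 17, now '.': 24
Total burnt (originally-T cells now '.'): 16

Answer: 16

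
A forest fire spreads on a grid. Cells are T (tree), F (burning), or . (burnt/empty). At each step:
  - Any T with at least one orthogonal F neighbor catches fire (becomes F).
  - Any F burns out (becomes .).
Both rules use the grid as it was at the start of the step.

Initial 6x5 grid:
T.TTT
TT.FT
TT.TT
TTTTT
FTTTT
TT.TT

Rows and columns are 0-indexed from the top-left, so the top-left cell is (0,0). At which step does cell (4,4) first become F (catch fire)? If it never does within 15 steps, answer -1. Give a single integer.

Step 1: cell (4,4)='T' (+6 fires, +2 burnt)
Step 2: cell (4,4)='T' (+8 fires, +6 burnt)
Step 3: cell (4,4)='T' (+5 fires, +8 burnt)
Step 4: cell (4,4)='F' (+4 fires, +5 burnt)
  -> target ignites at step 4
Step 5: cell (4,4)='.' (+1 fires, +4 burnt)
Step 6: cell (4,4)='.' (+0 fires, +1 burnt)
  fire out at step 6

4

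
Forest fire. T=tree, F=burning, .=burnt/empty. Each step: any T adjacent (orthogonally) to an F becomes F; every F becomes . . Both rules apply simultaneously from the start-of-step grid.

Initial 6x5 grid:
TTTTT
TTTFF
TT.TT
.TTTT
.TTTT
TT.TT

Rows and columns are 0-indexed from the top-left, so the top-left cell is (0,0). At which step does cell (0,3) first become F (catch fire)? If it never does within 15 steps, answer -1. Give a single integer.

Step 1: cell (0,3)='F' (+5 fires, +2 burnt)
  -> target ignites at step 1
Step 2: cell (0,3)='.' (+4 fires, +5 burnt)
Step 3: cell (0,3)='.' (+6 fires, +4 burnt)
Step 4: cell (0,3)='.' (+6 fires, +6 burnt)
Step 5: cell (0,3)='.' (+1 fires, +6 burnt)
Step 6: cell (0,3)='.' (+1 fires, +1 burnt)
Step 7: cell (0,3)='.' (+1 fires, +1 burnt)
Step 8: cell (0,3)='.' (+0 fires, +1 burnt)
  fire out at step 8

1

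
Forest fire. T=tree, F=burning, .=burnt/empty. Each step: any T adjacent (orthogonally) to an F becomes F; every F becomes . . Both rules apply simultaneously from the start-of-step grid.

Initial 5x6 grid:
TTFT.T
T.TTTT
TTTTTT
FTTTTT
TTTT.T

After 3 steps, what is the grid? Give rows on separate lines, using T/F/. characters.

Step 1: 6 trees catch fire, 2 burn out
  TF.F.T
  T.FTTT
  FTTTTT
  .FTTTT
  FTTT.T
Step 2: 7 trees catch fire, 6 burn out
  F....T
  F..FTT
  .FFTTT
  ..FTTT
  .FTT.T
Step 3: 4 trees catch fire, 7 burn out
  .....T
  ....FT
  ...FTT
  ...FTT
  ..FT.T

.....T
....FT
...FTT
...FTT
..FT.T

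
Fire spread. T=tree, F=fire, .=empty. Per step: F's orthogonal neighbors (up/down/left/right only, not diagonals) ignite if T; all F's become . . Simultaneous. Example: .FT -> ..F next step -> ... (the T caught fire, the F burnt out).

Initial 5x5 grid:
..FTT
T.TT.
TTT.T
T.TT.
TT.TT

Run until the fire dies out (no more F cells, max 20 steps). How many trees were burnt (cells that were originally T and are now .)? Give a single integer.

Step 1: +2 fires, +1 burnt (F count now 2)
Step 2: +3 fires, +2 burnt (F count now 3)
Step 3: +2 fires, +3 burnt (F count now 2)
Step 4: +2 fires, +2 burnt (F count now 2)
Step 5: +3 fires, +2 burnt (F count now 3)
Step 6: +2 fires, +3 burnt (F count now 2)
Step 7: +1 fires, +2 burnt (F count now 1)
Step 8: +0 fires, +1 burnt (F count now 0)
Fire out after step 8
Initially T: 16, now '.': 24
Total burnt (originally-T cells now '.'): 15

Answer: 15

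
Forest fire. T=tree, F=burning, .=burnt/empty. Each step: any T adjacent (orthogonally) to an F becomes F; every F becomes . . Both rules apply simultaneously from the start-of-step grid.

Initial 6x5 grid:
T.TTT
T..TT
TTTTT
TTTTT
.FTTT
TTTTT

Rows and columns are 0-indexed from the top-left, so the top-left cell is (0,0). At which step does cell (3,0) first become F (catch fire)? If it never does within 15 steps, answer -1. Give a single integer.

Step 1: cell (3,0)='T' (+3 fires, +1 burnt)
Step 2: cell (3,0)='F' (+6 fires, +3 burnt)
  -> target ignites at step 2
Step 3: cell (3,0)='.' (+5 fires, +6 burnt)
Step 4: cell (3,0)='.' (+4 fires, +5 burnt)
Step 5: cell (3,0)='.' (+3 fires, +4 burnt)
Step 6: cell (3,0)='.' (+2 fires, +3 burnt)
Step 7: cell (3,0)='.' (+2 fires, +2 burnt)
Step 8: cell (3,0)='.' (+0 fires, +2 burnt)
  fire out at step 8

2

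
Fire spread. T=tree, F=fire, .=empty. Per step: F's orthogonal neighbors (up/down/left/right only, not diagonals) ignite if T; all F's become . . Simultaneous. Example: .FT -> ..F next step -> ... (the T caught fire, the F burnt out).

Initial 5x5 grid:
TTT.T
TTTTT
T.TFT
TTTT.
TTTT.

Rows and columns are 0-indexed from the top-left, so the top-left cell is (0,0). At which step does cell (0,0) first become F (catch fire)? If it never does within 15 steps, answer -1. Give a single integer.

Step 1: cell (0,0)='T' (+4 fires, +1 burnt)
Step 2: cell (0,0)='T' (+4 fires, +4 burnt)
Step 3: cell (0,0)='T' (+5 fires, +4 burnt)
Step 4: cell (0,0)='T' (+4 fires, +5 burnt)
Step 5: cell (0,0)='F' (+3 fires, +4 burnt)
  -> target ignites at step 5
Step 6: cell (0,0)='.' (+0 fires, +3 burnt)
  fire out at step 6

5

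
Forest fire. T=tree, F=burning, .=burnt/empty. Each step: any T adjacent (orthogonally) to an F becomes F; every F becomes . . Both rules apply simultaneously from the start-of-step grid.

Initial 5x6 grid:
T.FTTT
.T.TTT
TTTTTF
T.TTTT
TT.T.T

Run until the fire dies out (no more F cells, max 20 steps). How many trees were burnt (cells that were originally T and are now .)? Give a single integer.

Answer: 21

Derivation:
Step 1: +4 fires, +2 burnt (F count now 4)
Step 2: +7 fires, +4 burnt (F count now 7)
Step 3: +2 fires, +7 burnt (F count now 2)
Step 4: +3 fires, +2 burnt (F count now 3)
Step 5: +2 fires, +3 burnt (F count now 2)
Step 6: +1 fires, +2 burnt (F count now 1)
Step 7: +1 fires, +1 burnt (F count now 1)
Step 8: +1 fires, +1 burnt (F count now 1)
Step 9: +0 fires, +1 burnt (F count now 0)
Fire out after step 9
Initially T: 22, now '.': 29
Total burnt (originally-T cells now '.'): 21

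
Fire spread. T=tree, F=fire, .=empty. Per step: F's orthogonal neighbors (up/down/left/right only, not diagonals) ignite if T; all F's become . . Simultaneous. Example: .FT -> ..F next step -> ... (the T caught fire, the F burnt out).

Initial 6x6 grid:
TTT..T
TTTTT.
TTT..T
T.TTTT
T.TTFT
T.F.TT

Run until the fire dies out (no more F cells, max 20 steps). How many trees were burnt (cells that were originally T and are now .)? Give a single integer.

Step 1: +5 fires, +2 burnt (F count now 5)
Step 2: +4 fires, +5 burnt (F count now 4)
Step 3: +2 fires, +4 burnt (F count now 2)
Step 4: +2 fires, +2 burnt (F count now 2)
Step 5: +4 fires, +2 burnt (F count now 4)
Step 6: +4 fires, +4 burnt (F count now 4)
Step 7: +2 fires, +4 burnt (F count now 2)
Step 8: +1 fires, +2 burnt (F count now 1)
Step 9: +0 fires, +1 burnt (F count now 0)
Fire out after step 9
Initially T: 25, now '.': 35
Total burnt (originally-T cells now '.'): 24

Answer: 24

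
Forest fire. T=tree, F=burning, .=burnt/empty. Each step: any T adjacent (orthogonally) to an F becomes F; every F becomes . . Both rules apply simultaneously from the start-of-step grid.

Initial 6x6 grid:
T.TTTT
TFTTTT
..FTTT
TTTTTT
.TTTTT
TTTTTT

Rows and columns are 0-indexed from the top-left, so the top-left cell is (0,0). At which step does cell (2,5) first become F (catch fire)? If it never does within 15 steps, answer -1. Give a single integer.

Step 1: cell (2,5)='T' (+4 fires, +2 burnt)
Step 2: cell (2,5)='T' (+7 fires, +4 burnt)
Step 3: cell (2,5)='F' (+8 fires, +7 burnt)
  -> target ignites at step 3
Step 4: cell (2,5)='.' (+6 fires, +8 burnt)
Step 5: cell (2,5)='.' (+4 fires, +6 burnt)
Step 6: cell (2,5)='.' (+1 fires, +4 burnt)
Step 7: cell (2,5)='.' (+0 fires, +1 burnt)
  fire out at step 7

3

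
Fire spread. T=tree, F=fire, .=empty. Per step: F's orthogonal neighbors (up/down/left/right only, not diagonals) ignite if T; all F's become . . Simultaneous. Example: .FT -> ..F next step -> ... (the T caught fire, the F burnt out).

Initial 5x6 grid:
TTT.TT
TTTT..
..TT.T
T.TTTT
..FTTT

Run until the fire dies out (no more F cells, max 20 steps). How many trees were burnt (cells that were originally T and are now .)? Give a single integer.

Answer: 17

Derivation:
Step 1: +2 fires, +1 burnt (F count now 2)
Step 2: +3 fires, +2 burnt (F count now 3)
Step 3: +4 fires, +3 burnt (F count now 4)
Step 4: +4 fires, +4 burnt (F count now 4)
Step 5: +3 fires, +4 burnt (F count now 3)
Step 6: +1 fires, +3 burnt (F count now 1)
Step 7: +0 fires, +1 burnt (F count now 0)
Fire out after step 7
Initially T: 20, now '.': 27
Total burnt (originally-T cells now '.'): 17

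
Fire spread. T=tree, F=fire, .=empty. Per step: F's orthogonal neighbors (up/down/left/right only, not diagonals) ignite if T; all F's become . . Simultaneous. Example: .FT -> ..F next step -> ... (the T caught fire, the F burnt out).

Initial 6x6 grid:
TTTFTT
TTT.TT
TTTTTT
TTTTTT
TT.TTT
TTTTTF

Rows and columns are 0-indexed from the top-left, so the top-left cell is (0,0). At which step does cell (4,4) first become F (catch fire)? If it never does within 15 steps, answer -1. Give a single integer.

Step 1: cell (4,4)='T' (+4 fires, +2 burnt)
Step 2: cell (4,4)='F' (+7 fires, +4 burnt)
  -> target ignites at step 2
Step 3: cell (4,4)='.' (+9 fires, +7 burnt)
Step 4: cell (4,4)='.' (+6 fires, +9 burnt)
Step 5: cell (4,4)='.' (+4 fires, +6 burnt)
Step 6: cell (4,4)='.' (+2 fires, +4 burnt)
Step 7: cell (4,4)='.' (+0 fires, +2 burnt)
  fire out at step 7

2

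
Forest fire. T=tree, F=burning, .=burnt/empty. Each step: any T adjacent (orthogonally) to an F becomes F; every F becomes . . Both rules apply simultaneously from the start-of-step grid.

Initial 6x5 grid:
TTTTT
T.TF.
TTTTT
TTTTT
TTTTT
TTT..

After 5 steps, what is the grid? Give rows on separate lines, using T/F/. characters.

Step 1: 3 trees catch fire, 1 burn out
  TTTFT
  T.F..
  TTTFT
  TTTTT
  TTTTT
  TTT..
Step 2: 5 trees catch fire, 3 burn out
  TTF.F
  T....
  TTF.F
  TTTFT
  TTTTT
  TTT..
Step 3: 5 trees catch fire, 5 burn out
  TF...
  T....
  TF...
  TTF.F
  TTTFT
  TTT..
Step 4: 5 trees catch fire, 5 burn out
  F....
  T....
  F....
  TF...
  TTF.F
  TTT..
Step 5: 4 trees catch fire, 5 burn out
  .....
  F....
  .....
  F....
  TF...
  TTF..

.....
F....
.....
F....
TF...
TTF..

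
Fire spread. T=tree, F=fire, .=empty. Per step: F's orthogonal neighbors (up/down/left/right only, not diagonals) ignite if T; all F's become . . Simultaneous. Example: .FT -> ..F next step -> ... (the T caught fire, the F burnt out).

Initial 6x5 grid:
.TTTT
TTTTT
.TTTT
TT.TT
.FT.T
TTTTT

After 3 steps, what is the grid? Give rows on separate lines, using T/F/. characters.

Step 1: 3 trees catch fire, 1 burn out
  .TTTT
  TTTTT
  .TTTT
  TF.TT
  ..F.T
  TFTTT
Step 2: 4 trees catch fire, 3 burn out
  .TTTT
  TTTTT
  .FTTT
  F..TT
  ....T
  F.FTT
Step 3: 3 trees catch fire, 4 burn out
  .TTTT
  TFTTT
  ..FTT
  ...TT
  ....T
  ...FT

.TTTT
TFTTT
..FTT
...TT
....T
...FT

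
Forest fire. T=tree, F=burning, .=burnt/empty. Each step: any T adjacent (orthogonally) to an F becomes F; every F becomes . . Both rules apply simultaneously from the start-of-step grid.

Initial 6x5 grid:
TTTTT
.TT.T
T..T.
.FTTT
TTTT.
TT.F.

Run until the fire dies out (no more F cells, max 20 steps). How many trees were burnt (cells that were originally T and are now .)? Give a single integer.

Step 1: +3 fires, +2 burnt (F count now 3)
Step 2: +4 fires, +3 burnt (F count now 4)
Step 3: +3 fires, +4 burnt (F count now 3)
Step 4: +0 fires, +3 burnt (F count now 0)
Fire out after step 4
Initially T: 19, now '.': 21
Total burnt (originally-T cells now '.'): 10

Answer: 10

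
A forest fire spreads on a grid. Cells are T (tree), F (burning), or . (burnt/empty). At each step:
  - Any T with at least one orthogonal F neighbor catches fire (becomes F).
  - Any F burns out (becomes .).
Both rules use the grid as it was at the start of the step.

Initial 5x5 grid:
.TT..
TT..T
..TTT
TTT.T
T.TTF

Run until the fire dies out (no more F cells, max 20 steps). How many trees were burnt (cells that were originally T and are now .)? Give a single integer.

Step 1: +2 fires, +1 burnt (F count now 2)
Step 2: +2 fires, +2 burnt (F count now 2)
Step 3: +3 fires, +2 burnt (F count now 3)
Step 4: +2 fires, +3 burnt (F count now 2)
Step 5: +1 fires, +2 burnt (F count now 1)
Step 6: +1 fires, +1 burnt (F count now 1)
Step 7: +0 fires, +1 burnt (F count now 0)
Fire out after step 7
Initially T: 15, now '.': 21
Total burnt (originally-T cells now '.'): 11

Answer: 11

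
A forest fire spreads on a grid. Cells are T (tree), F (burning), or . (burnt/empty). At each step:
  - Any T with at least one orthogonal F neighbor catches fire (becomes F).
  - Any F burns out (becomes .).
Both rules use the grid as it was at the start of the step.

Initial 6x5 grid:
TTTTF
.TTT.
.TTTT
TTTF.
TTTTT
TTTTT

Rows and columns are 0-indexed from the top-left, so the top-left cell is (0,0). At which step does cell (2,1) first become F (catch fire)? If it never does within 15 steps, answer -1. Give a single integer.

Step 1: cell (2,1)='T' (+4 fires, +2 burnt)
Step 2: cell (2,1)='T' (+8 fires, +4 burnt)
Step 3: cell (2,1)='F' (+7 fires, +8 burnt)
  -> target ignites at step 3
Step 4: cell (2,1)='.' (+4 fires, +7 burnt)
Step 5: cell (2,1)='.' (+1 fires, +4 burnt)
Step 6: cell (2,1)='.' (+0 fires, +1 burnt)
  fire out at step 6

3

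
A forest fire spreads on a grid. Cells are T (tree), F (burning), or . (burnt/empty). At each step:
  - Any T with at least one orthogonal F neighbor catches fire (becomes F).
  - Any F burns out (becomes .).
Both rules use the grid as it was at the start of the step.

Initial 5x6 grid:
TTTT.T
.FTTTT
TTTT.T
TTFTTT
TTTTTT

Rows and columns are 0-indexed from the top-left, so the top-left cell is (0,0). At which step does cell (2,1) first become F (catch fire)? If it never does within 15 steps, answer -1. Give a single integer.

Step 1: cell (2,1)='F' (+7 fires, +2 burnt)
  -> target ignites at step 1
Step 2: cell (2,1)='.' (+9 fires, +7 burnt)
Step 3: cell (2,1)='.' (+5 fires, +9 burnt)
Step 4: cell (2,1)='.' (+3 fires, +5 burnt)
Step 5: cell (2,1)='.' (+1 fires, +3 burnt)
Step 6: cell (2,1)='.' (+0 fires, +1 burnt)
  fire out at step 6

1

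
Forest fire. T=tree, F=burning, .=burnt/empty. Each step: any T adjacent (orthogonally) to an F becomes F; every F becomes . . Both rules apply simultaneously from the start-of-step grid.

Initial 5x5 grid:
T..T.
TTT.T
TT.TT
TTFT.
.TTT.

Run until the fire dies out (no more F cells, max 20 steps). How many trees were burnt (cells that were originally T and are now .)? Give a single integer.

Step 1: +3 fires, +1 burnt (F count now 3)
Step 2: +5 fires, +3 burnt (F count now 5)
Step 3: +3 fires, +5 burnt (F count now 3)
Step 4: +3 fires, +3 burnt (F count now 3)
Step 5: +1 fires, +3 burnt (F count now 1)
Step 6: +0 fires, +1 burnt (F count now 0)
Fire out after step 6
Initially T: 16, now '.': 24
Total burnt (originally-T cells now '.'): 15

Answer: 15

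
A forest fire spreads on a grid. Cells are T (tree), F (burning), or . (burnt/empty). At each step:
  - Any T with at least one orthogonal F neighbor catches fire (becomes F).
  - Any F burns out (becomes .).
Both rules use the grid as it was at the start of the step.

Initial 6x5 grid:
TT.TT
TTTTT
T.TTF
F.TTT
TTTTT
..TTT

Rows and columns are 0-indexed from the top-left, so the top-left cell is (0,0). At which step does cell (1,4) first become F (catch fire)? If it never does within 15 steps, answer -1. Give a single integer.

Step 1: cell (1,4)='F' (+5 fires, +2 burnt)
  -> target ignites at step 1
Step 2: cell (1,4)='.' (+7 fires, +5 burnt)
Step 3: cell (1,4)='.' (+8 fires, +7 burnt)
Step 4: cell (1,4)='.' (+3 fires, +8 burnt)
Step 5: cell (1,4)='.' (+0 fires, +3 burnt)
  fire out at step 5

1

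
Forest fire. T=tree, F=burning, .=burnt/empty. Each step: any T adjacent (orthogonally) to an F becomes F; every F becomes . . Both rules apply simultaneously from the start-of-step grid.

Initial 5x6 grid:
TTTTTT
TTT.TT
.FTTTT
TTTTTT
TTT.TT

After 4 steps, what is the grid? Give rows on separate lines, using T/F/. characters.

Step 1: 3 trees catch fire, 1 burn out
  TTTTTT
  TFT.TT
  ..FTTT
  TFTTTT
  TTT.TT
Step 2: 7 trees catch fire, 3 burn out
  TFTTTT
  F.F.TT
  ...FTT
  F.FTTT
  TFT.TT
Step 3: 6 trees catch fire, 7 burn out
  F.FTTT
  ....TT
  ....FT
  ...FTT
  F.F.TT
Step 4: 4 trees catch fire, 6 burn out
  ...FTT
  ....FT
  .....F
  ....FT
  ....TT

...FTT
....FT
.....F
....FT
....TT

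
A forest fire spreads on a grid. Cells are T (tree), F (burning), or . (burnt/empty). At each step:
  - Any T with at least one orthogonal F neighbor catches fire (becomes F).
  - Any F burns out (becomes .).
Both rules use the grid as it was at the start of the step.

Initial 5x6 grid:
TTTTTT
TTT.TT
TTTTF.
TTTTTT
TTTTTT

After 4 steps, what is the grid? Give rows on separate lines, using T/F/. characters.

Step 1: 3 trees catch fire, 1 burn out
  TTTTTT
  TTT.FT
  TTTF..
  TTTTFT
  TTTTTT
Step 2: 6 trees catch fire, 3 burn out
  TTTTFT
  TTT..F
  TTF...
  TTTF.F
  TTTTFT
Step 3: 7 trees catch fire, 6 burn out
  TTTF.F
  TTF...
  TF....
  TTF...
  TTTF.F
Step 4: 5 trees catch fire, 7 burn out
  TTF...
  TF....
  F.....
  TF....
  TTF...

TTF...
TF....
F.....
TF....
TTF...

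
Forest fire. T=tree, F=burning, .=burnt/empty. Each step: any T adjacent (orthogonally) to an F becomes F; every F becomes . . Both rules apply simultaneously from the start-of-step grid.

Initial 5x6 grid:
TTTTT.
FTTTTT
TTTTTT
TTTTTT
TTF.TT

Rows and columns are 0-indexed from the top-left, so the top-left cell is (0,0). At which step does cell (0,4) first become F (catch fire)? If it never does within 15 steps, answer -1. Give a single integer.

Step 1: cell (0,4)='T' (+5 fires, +2 burnt)
Step 2: cell (0,4)='T' (+8 fires, +5 burnt)
Step 3: cell (0,4)='T' (+4 fires, +8 burnt)
Step 4: cell (0,4)='T' (+5 fires, +4 burnt)
Step 5: cell (0,4)='F' (+4 fires, +5 burnt)
  -> target ignites at step 5
Step 6: cell (0,4)='.' (+0 fires, +4 burnt)
  fire out at step 6

5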